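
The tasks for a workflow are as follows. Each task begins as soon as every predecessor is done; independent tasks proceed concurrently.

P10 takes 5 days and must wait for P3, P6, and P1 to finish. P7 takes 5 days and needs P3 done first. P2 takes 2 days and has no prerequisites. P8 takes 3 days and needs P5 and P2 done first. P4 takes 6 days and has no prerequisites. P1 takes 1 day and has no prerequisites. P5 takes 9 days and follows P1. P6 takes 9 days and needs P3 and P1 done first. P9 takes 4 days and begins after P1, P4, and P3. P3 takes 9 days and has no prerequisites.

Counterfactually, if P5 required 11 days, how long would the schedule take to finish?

23

Actual critical path: P3→P6→P10 = 9+9+5 = 23 ⇒ 23 days.
The longest path through P5 is only 13 days, so P5 has float 10.
That remains the longest chain; total 23 days.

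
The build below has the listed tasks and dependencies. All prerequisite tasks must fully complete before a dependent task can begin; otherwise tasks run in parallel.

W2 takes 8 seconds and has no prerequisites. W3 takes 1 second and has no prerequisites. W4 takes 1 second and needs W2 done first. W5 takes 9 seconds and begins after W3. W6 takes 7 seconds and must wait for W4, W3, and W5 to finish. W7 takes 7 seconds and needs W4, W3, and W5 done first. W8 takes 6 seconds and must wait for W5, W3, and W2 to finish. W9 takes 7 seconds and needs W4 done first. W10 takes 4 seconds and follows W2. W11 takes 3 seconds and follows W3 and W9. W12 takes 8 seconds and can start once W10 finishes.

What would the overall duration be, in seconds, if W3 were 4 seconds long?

Baseline: W2→W10→W12 = 8+4+8 = 20 → 20 seconds.
W3 is off the critical path — its longest chain is 17 seconds, giving 3 of slack.
No other chain overtakes it, so the finish is 20 seconds.

20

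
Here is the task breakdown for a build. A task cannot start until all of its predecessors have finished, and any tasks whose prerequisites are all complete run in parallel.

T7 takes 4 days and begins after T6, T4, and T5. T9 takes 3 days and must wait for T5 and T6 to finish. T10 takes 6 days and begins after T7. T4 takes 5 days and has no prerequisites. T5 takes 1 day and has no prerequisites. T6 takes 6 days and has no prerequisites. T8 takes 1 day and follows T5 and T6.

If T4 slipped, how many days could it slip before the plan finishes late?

1

Critical path: T6→T7→T10 = 6+4+6 = 16, so the finish is 16 days.
Longest path through T4: 15 days (earliest finish 5, latest finish 6).
Slack of T4 = 1 − 0 = 1 day.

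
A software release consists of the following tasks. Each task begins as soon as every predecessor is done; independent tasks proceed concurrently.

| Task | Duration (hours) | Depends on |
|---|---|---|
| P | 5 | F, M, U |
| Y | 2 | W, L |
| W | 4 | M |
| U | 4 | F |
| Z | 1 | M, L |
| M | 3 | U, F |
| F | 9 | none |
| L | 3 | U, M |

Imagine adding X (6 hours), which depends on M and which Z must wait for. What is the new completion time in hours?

23

Originally the software release takes 22 hours.
With X inserted, Z now waits for max(M, L, X).
New critical path: F→U→M→X→Z = 9+4+3+6+1 = 23 ⇒ 23 hours.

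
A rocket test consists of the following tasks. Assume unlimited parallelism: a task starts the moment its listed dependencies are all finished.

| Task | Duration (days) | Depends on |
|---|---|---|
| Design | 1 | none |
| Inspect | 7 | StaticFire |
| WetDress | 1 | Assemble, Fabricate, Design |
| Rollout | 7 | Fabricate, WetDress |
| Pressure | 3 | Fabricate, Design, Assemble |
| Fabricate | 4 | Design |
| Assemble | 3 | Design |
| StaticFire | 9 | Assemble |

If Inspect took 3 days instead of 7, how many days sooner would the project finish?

The binding path is Design→Assemble→StaticFire→Inspect = 1+3+9+7 = 20; finish at 20 days.
Inspect is on the critical path; changing it to 3 makes that path 16 days.
No other chain overtakes it, so the finish is 16 days.
Change in finish: 16 − 20 = -4 days.

4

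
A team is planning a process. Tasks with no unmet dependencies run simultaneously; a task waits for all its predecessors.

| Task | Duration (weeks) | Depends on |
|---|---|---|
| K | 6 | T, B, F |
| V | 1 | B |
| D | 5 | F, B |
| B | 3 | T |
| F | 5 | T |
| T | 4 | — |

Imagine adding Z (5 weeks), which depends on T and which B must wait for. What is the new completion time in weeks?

18

Originally the process takes 15 weeks.
With Z inserted, B now waits for max(T, Z).
New critical path: T→Z→B→K = 4+5+3+6 = 18 ⇒ 18 weeks.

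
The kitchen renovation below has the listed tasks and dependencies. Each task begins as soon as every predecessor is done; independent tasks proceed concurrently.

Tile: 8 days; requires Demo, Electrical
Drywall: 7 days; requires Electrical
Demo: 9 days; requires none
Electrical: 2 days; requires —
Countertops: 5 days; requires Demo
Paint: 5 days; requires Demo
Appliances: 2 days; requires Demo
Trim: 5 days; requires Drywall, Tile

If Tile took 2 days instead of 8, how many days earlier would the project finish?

6

Actual critical path: Demo→Tile→Trim = 9+8+5 = 22 ⇒ 22 days.
Since Tile is critical, the -6 change carries straight to that chain (now 16 days).
The critical path is still Demo→Tile→Trim; finish is now 16 days.
Change in finish: 16 − 22 = -6 days.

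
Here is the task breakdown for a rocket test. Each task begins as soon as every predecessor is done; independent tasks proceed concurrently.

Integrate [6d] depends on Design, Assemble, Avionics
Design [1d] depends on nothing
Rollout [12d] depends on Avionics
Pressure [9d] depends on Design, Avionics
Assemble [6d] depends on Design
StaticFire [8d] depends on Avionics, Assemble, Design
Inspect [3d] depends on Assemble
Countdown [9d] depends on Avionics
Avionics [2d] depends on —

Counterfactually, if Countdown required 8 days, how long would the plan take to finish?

The binding path is Design→Assemble→StaticFire = 1+6+8 = 15; finish at 15 days.
The longest path through Countdown is only 11 days, so Countdown has float 4.
No other chain overtakes it, so the finish is 15 days.

15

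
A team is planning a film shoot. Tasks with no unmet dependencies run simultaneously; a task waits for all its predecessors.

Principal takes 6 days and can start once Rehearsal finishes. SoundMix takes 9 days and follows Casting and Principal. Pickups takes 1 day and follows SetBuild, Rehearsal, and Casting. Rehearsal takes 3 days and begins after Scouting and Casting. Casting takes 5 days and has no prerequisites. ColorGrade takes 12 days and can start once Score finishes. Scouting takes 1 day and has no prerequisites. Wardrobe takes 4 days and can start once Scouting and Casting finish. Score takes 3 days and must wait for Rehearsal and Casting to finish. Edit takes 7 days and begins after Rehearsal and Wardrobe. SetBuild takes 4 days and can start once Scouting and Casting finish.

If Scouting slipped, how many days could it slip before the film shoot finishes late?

4

Critical path: Casting→Rehearsal→Principal→SoundMix = 5+3+6+9 = 23, so the finish is 23 days.
The longest chain containing Scouting totals 19 days.
Float = 23 − 19 = 4.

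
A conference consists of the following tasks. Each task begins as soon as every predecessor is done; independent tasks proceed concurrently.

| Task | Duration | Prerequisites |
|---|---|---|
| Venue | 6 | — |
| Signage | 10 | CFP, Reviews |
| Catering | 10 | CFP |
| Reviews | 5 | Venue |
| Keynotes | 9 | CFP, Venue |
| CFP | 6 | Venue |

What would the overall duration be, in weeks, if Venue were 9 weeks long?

25

Critical path before the change: Venue→CFP→Catering = 6+6+10 = 22 giving 22 weeks.
Since Venue is critical, the +3 change carries straight to that chain (now 25 weeks).
The critical path is still Venue→CFP→Catering; finish is now 25 weeks.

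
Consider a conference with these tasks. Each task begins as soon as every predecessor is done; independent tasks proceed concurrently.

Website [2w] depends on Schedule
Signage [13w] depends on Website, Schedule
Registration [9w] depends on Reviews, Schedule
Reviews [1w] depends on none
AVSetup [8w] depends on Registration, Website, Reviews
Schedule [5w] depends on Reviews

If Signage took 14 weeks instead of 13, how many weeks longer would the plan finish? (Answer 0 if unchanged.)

0

Actual critical path: Reviews→Schedule→Registration→AVSetup = 1+5+9+8 = 23 ⇒ 23 weeks.
The longest path through Signage is only 21 weeks, so Signage has float 2.
No other chain overtakes it, so the finish is 23 weeks.
Change in finish: 23 − 23 = +0 weeks.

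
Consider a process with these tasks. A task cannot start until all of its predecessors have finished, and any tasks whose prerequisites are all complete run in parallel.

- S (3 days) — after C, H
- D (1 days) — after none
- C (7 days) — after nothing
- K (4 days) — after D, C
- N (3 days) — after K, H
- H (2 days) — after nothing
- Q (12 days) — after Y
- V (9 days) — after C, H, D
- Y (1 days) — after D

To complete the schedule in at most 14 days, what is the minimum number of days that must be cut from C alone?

Current finish: 16 days; target: 14.
C is on every critical path, so each day cut from C cuts the finish by one (this holds down to a finish of 14).
Need 16 − 14 = 2 days off C → C becomes 5 days, finish becomes 14.

2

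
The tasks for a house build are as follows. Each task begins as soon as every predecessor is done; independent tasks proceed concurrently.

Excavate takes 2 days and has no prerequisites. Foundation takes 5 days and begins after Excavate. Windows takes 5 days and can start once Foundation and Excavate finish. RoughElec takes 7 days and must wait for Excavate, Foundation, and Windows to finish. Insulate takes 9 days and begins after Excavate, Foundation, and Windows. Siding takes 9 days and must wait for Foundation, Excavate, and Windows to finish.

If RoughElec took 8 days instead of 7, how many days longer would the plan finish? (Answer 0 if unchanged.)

0

Actual critical path: Excavate→Foundation→Windows→Insulate = 2+5+5+9 = 21 ⇒ 21 days.
RoughElec has 2 days of float (longest path through it is 19).
No other chain overtakes it, so the finish is 21 days.
Change in finish: 21 − 21 = +0 days.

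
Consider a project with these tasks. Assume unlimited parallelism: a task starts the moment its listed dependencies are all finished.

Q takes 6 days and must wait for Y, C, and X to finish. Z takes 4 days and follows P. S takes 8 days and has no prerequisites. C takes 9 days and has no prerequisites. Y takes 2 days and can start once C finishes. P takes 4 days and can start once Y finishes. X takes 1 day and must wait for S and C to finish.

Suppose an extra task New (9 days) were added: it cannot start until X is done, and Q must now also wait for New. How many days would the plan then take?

Originally the plan takes 19 days.
With New inserted, Q now waits for max(Y, C, X, New).
New critical path: C→X→New→Q = 9+1+9+6 = 25 ⇒ 25 days.

25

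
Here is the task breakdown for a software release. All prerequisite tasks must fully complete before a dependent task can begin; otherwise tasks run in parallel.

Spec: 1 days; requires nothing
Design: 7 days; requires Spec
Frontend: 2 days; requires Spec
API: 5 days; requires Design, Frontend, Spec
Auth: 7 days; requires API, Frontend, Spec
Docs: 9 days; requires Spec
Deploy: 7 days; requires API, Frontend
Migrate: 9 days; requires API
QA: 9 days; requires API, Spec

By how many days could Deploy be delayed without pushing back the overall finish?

2

The longest chain is Spec→Design→API→Migrate = 1+7+5+9 = 22; overall finish 22 days.
Deploy finishes as early as 20 and must finish by 22.
Float = 22 − 20 = 2.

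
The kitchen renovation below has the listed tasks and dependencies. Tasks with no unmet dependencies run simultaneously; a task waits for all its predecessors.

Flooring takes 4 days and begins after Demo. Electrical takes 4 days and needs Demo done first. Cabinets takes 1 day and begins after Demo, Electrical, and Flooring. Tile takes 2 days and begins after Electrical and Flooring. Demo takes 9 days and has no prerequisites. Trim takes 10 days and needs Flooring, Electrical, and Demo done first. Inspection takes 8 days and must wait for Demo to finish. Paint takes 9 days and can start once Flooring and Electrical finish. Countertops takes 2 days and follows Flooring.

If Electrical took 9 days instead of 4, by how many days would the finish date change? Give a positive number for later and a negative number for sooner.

5

Actual critical path: Demo→Electrical→Trim = 9+4+10 = 23 ⇒ 23 days.
Electrical lies on that path, so at 9 days the path becomes 28 days.
The critical path is still Demo→Electrical→Trim; finish is now 28 days.
Change in finish: 28 − 23 = +5 days.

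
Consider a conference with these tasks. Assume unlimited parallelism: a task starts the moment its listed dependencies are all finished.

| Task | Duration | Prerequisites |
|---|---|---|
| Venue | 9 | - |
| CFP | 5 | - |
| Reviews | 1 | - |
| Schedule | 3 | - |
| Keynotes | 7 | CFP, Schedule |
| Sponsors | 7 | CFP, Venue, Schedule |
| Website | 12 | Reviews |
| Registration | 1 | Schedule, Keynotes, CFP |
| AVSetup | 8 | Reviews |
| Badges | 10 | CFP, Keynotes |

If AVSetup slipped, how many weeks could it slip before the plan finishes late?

13

CFP→Keynotes→Badges = 5+7+10 = 22 sets the makespan at 22 weeks.
The longest chain containing AVSetup totals 9 weeks.
Slack of AVSetup = 14 − 1 = 13 weeks.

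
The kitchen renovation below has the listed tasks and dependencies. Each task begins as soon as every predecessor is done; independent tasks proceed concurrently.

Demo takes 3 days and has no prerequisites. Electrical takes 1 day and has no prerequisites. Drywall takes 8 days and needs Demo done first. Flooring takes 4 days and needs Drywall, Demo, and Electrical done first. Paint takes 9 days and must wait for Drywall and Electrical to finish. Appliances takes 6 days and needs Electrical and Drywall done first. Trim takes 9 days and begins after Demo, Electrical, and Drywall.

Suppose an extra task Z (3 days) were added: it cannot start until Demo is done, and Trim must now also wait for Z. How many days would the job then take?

20

Originally the job takes 20 days.
With Z inserted, Trim now waits for max(Demo, Electrical, Drywall, Z).
New critical path: Demo→Drywall→Paint = 3+8+9 = 20 ⇒ 20 days.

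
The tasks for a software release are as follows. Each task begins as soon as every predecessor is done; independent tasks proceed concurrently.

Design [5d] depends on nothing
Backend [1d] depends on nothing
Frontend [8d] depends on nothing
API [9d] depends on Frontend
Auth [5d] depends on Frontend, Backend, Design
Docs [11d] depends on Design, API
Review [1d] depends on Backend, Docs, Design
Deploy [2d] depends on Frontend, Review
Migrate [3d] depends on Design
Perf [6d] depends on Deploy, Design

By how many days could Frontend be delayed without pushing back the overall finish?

Frontend→API→Docs→Review→Deploy→Perf = 8+9+11+1+2+6 = 37 sets the makespan at 37 days.
The longest chain containing Frontend totals 37 days.
Slack of Frontend = 0 − 0 = 0 days.

0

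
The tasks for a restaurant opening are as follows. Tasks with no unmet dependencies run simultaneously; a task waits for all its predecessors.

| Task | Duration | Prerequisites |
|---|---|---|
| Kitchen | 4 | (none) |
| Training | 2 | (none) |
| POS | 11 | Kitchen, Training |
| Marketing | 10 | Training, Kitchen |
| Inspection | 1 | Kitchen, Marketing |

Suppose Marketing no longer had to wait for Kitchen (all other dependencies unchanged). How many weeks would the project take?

15

With the dependency in place, Kitchen→POS = 4+11 = 15 sets the finish at 15 weeks.
Without Kitchen→Marketing, Marketing's earliest start moves from 4 to 2.
New critical path: Kitchen→POS = 4+11 = 15 ⇒ 15 weeks.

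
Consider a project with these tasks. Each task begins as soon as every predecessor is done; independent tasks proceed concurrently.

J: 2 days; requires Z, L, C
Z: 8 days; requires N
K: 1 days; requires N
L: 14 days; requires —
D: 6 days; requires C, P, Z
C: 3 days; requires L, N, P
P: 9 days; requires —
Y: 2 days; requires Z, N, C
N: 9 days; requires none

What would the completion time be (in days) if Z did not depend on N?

23

With the dependency in place, L→C→D = 14+3+6 = 23 sets the finish at 23 days.
Without N→Z, Z's earliest start moves from 9 to 0.
New critical path: L→C→D = 14+3+6 = 23 ⇒ 23 days.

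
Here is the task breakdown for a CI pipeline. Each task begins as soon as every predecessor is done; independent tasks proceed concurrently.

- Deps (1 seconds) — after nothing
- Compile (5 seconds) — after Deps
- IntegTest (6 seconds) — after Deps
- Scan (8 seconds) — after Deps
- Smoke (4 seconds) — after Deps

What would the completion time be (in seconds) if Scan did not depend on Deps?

8

Before: longest chain Deps→Scan = 1+8 = 9, finish 9.
Without Deps→Scan, Scan's earliest start moves from 1 to 0.
New critical path: Scan = 8 = 8 ⇒ 8 seconds.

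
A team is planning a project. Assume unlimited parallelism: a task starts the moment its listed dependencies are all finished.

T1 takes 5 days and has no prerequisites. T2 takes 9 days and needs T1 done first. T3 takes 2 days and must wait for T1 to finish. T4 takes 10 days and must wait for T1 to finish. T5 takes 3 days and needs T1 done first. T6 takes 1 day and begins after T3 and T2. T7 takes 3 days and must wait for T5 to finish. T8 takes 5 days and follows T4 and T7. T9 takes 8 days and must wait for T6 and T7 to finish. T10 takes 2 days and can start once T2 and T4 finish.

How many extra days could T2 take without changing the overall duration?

0

Critical path: T1→T2→T6→T9 = 5+9+1+8 = 23, so the finish is 23 days.
Longest path through T2: 23 days (earliest finish 14, latest finish 14).
Float = 23 − 23 = 0.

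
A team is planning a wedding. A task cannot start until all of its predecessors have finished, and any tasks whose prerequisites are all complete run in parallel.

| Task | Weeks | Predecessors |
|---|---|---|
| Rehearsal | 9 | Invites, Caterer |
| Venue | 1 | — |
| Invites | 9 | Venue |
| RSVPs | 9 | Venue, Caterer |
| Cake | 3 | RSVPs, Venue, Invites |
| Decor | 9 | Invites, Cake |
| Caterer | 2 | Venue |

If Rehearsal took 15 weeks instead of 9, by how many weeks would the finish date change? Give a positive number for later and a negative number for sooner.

Actual critical path: Venue→Caterer→RSVPs→Cake→Decor = 1+2+9+3+9 = 24 ⇒ 24 weeks.
The longest path through Rehearsal is only 19 weeks, so Rehearsal has float 5.
New critical path: Venue→Invites→Rehearsal = 1+9+15 = 25 ⇒ 25 weeks.
Change in finish: 25 − 24 = +1 weeks.

1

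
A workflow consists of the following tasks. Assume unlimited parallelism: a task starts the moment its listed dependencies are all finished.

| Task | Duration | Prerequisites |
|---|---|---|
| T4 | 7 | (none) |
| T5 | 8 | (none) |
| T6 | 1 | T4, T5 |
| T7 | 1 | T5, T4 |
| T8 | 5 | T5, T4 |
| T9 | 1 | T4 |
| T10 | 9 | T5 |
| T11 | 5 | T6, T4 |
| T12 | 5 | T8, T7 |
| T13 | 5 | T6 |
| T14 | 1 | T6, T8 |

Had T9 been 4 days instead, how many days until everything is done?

18

Actual critical path: T5→T8→T12 = 8+5+5 = 18 ⇒ 18 days.
The longest path through T9 is only 8 days, so T9 has float 10.
That remains the longest chain; total 18 days.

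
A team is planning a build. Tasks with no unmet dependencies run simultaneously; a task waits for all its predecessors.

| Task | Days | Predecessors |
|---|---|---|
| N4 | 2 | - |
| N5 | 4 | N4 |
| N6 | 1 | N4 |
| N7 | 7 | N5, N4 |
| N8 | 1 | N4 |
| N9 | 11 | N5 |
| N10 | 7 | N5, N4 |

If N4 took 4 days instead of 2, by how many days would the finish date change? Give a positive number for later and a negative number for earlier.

As given, the longest chain is N4→N5→N9 = 2+4+11 = 17, so the finish is 17 days.
Since N4 is critical, the +2 change carries straight to that chain (now 19 days).
That remains the longest chain; total 19 days.
Change in finish: 19 − 17 = +2 days.

2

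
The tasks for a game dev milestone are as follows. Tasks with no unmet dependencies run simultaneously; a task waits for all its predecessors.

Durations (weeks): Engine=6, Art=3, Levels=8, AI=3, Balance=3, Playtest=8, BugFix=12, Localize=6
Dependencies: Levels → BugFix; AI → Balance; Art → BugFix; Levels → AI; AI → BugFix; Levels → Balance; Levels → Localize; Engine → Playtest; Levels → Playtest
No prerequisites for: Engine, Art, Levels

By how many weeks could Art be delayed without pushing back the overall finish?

8

Levels→AI→BugFix = 8+3+12 = 23 sets the makespan at 23 weeks.
Art finishes as early as 3 and must finish by 11.
Slack of Art = 8 − 0 = 8 weeks.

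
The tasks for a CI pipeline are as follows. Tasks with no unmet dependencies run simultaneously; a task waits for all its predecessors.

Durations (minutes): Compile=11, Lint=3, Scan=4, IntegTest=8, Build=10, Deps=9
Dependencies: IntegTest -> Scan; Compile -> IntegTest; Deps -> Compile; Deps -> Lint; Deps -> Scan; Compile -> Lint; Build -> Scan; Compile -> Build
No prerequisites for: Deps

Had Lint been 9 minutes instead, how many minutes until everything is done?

34

Actual critical path: Deps→Compile→Build→Scan = 9+11+10+4 = 34 ⇒ 34 minutes.
The longest path through Lint is only 23 minutes, so Lint has float 11.
That remains the longest chain; total 34 minutes.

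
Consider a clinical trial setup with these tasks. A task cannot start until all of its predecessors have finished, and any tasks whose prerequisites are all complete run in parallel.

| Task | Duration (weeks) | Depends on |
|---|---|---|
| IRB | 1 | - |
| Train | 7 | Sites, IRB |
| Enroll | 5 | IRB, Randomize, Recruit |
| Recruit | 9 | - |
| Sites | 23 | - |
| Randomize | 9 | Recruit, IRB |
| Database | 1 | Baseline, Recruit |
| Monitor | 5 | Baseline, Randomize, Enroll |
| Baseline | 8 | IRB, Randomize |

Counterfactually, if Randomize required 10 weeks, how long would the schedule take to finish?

32

The binding path is Recruit→Randomize→Baseline→Monitor = 9+9+8+5 = 31; finish at 31 weeks.
Randomize lies on that path, so at 10 weeks the path becomes 32 weeks.
That remains the longest chain; total 32 weeks.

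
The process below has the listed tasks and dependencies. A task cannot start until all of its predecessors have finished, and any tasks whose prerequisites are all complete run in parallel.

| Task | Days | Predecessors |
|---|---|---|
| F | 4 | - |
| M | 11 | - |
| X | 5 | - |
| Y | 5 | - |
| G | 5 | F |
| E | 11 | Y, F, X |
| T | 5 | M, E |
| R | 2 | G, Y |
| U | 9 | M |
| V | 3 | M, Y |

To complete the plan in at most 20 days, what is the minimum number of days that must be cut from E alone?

Current finish: 21 days; target: 20.
E is on every critical path, so each day cut from E cuts the finish by one (this holds down to a finish of 20).
Need 21 − 20 = 1 day off E → E becomes 10 days, finish becomes 20.

1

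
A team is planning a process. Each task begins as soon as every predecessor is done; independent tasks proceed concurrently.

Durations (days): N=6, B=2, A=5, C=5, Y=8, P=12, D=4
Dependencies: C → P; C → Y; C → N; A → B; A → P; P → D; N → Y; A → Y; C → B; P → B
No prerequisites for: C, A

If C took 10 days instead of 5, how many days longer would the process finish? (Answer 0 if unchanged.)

Baseline: C→P→D = 5+12+4 = 21 → 21 days.
C is on the critical path; changing it to 10 makes that path 26 days.
That remains the longest chain; total 26 days.
Change in finish: 26 − 21 = +5 days.

5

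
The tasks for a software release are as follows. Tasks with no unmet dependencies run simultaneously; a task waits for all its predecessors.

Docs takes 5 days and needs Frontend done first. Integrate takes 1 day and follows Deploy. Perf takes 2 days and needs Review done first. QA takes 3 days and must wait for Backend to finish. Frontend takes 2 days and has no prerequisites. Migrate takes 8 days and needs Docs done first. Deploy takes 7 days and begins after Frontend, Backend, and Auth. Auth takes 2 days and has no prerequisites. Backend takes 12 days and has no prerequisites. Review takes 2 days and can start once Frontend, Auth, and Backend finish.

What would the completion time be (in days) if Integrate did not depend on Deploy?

19

Original critical path: Backend→Deploy→Integrate = 12+7+1 = 20 ⇒ 20 days.
Without Deploy→Integrate, Integrate's earliest start moves from 19 to 0.
The longest chain is now Backend→Deploy = 12+7 = 19, so the job takes 19 days.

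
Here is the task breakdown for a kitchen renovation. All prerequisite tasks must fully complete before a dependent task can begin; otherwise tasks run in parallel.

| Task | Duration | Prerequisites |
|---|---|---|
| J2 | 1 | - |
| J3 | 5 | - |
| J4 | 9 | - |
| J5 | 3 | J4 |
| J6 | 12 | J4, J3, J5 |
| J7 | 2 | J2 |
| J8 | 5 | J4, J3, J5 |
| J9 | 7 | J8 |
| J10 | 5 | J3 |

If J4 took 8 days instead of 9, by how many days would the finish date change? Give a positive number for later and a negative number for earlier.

-1

Actual critical path: J4→J5→J6 = 9+3+12 = 24 ⇒ 24 days.
Since J4 is critical, the -1 change carries straight to that chain (now 23 days).
No other chain overtakes it, so the finish is 23 days.
Change in finish: 23 − 24 = -1 days.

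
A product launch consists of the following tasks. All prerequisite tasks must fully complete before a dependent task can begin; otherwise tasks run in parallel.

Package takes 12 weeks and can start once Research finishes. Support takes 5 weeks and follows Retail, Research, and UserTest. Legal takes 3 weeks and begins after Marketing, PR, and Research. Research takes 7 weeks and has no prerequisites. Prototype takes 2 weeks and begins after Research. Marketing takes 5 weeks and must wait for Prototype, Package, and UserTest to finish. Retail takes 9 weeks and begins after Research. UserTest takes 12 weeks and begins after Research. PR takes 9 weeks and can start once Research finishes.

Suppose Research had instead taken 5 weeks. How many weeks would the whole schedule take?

25

Baseline: Research→UserTest→Marketing→Legal = 7+12+5+3 = 27 → 27 weeks.
Research lies on that path, so at 5 weeks the path becomes 25 weeks.
No other chain overtakes it, so the finish is 25 weeks.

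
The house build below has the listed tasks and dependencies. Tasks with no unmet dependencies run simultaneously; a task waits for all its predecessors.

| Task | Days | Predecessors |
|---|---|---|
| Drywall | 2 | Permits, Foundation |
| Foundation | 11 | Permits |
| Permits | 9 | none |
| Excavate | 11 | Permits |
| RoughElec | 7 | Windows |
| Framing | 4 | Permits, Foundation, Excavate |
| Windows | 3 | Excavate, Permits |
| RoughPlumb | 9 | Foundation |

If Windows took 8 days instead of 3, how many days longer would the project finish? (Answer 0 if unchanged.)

5

Baseline: Permits→Excavate→Windows→RoughElec = 9+11+3+7 = 30 → 30 days.
Windows is on the critical path; changing it to 8 makes that path 35 days.
The critical path is still Permits→Excavate→Windows→RoughElec; finish is now 35 days.
Change in finish: 35 − 30 = +5 days.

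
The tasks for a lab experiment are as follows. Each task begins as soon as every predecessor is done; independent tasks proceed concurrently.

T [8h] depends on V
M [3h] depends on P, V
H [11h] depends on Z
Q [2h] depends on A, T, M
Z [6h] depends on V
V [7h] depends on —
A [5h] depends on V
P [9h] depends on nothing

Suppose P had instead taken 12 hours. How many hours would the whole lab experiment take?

24

The binding path is V→Z→H = 7+6+11 = 24; finish at 24 hours.
The longest path through P is only 14 hours, so P has float 10.
No other chain overtakes it, so the finish is 24 hours.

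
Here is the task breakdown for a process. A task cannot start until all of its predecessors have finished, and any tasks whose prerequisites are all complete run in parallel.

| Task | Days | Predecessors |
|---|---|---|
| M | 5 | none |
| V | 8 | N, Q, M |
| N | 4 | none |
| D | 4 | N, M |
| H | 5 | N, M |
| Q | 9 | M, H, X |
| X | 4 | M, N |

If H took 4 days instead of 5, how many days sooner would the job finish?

1

Baseline: M→H→Q→V = 5+5+9+8 = 27 → 27 days.
H is on the critical path; changing it to 4 makes that path 26 days.
Now M→X→Q→V = 5+4+9+8 = 26 is longest, so the finish becomes 26 days.
Change in finish: 26 − 27 = -1 days.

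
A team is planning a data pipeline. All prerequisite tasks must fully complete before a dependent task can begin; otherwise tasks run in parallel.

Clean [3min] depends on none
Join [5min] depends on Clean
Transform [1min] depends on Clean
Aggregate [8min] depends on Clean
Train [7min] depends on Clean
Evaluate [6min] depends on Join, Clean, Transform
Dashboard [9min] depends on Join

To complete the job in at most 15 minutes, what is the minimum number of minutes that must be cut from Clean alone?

2

Current finish: 17 minutes; target: 15.
Clean is on every critical path, so each minute cut from Clean cuts the finish by one (this holds down to a finish of 15).
Need 17 − 15 = 2 minutes off Clean → Clean becomes 1 minute, finish becomes 15.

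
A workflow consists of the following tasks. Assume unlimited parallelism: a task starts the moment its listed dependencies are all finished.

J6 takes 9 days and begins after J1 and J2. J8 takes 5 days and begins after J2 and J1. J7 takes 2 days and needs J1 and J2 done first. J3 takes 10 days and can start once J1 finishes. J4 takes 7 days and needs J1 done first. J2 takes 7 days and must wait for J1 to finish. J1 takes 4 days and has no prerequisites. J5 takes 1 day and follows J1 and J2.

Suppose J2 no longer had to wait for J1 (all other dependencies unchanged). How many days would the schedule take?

16

Original critical path: J1→J2→J6 = 4+7+9 = 20 ⇒ 20 days.
Without J1→J2, J2's earliest start moves from 4 to 0.
After: J2→J6 = 7+9 = 16 → 16 days.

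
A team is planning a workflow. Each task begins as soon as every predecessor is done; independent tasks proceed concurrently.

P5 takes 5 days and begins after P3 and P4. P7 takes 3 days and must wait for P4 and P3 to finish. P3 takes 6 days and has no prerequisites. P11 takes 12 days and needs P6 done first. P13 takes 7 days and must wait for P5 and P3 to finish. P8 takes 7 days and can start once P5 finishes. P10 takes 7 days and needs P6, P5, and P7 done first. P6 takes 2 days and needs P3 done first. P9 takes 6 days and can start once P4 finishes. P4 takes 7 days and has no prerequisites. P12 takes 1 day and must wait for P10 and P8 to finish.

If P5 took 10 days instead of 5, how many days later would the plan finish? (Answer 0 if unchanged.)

5

Critical path before the change: P4→P5→P8→P12 = 7+5+7+1 = 20 giving 20 days.
Since P5 is critical, the +5 change carries straight to that chain (now 25 days).
That remains the longest chain; total 25 days.
Change in finish: 25 − 20 = +5 days.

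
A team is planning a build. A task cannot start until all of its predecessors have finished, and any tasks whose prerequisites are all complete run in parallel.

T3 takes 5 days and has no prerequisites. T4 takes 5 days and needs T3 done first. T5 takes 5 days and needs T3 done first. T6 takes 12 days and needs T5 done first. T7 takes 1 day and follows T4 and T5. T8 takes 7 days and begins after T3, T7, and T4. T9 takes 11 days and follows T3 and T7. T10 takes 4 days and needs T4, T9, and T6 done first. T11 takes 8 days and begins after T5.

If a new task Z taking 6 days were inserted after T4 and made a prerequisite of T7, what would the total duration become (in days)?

Originally the project takes 26 days.
With Z inserted, T7 now waits for max(T4, T5, Z).
New critical path: T3→T4→Z→T7→T9→T10 = 5+5+6+1+11+4 = 32 ⇒ 32 days.

32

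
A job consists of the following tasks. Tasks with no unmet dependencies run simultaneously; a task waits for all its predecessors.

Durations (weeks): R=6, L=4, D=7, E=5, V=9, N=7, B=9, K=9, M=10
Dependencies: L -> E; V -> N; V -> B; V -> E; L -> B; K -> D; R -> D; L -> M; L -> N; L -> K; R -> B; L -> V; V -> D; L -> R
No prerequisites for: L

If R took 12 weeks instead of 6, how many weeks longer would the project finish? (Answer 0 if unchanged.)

3

The binding path is L→V→B = 4+9+9 = 22; finish at 22 weeks.
R is off the critical path — its longest chain is 19 weeks, giving 3 of slack.
The binding chain switches to L→R→B = 4+12+9 = 25; finish 25 weeks.
Change in finish: 25 − 22 = +3 weeks.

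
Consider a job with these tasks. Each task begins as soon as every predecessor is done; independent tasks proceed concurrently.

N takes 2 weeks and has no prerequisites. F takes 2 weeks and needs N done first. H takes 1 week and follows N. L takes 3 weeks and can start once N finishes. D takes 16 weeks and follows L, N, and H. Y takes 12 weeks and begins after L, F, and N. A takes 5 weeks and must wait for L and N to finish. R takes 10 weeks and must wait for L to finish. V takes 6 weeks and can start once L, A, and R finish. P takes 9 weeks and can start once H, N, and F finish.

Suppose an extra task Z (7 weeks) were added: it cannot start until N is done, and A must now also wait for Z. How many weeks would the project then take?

21

Originally the project takes 21 weeks.
With Z inserted, A now waits for max(L, N, Z).
New critical path: N→L→D = 2+3+16 = 21 ⇒ 21 weeks.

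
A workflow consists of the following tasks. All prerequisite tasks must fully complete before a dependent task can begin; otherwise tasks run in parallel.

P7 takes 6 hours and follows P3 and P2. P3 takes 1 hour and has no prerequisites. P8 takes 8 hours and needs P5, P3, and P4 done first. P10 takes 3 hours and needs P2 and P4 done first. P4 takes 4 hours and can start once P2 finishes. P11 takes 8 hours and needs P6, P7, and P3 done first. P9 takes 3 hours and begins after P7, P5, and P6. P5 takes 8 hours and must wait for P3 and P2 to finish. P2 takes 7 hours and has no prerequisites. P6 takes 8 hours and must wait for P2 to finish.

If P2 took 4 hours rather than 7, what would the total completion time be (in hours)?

20

Baseline: P2→P5→P8 = 7+8+8 = 23 → 23 hours.
P2 is on the critical path; changing it to 4 makes that path 20 hours.
The critical path is still P2→P5→P8; finish is now 20 hours.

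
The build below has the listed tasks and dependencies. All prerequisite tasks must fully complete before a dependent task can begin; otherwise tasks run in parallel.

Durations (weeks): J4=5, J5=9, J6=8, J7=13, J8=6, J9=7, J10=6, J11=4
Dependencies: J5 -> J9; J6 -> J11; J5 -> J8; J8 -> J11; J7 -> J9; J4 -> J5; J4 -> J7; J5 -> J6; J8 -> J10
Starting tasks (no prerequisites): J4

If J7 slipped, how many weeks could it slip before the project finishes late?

1

Critical path: J4→J5→J6→J11 = 5+9+8+4 = 26, so the finish is 26 weeks.
Longest path through J7: 25 weeks (earliest finish 18, latest finish 19).
Slack of J7 = 6 − 5 = 1 week.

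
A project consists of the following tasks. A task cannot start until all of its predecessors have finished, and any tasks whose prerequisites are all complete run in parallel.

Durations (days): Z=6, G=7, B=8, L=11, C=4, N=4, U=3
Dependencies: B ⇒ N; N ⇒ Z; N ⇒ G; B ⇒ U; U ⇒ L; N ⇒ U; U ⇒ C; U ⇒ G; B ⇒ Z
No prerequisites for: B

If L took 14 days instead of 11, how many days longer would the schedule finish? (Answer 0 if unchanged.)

3

The binding path is B→N→U→L = 8+4+3+11 = 26; finish at 26 days.
L is on the critical path; changing it to 14 makes that path 29 days.
No other chain overtakes it, so the finish is 29 days.
Change in finish: 29 − 26 = +3 days.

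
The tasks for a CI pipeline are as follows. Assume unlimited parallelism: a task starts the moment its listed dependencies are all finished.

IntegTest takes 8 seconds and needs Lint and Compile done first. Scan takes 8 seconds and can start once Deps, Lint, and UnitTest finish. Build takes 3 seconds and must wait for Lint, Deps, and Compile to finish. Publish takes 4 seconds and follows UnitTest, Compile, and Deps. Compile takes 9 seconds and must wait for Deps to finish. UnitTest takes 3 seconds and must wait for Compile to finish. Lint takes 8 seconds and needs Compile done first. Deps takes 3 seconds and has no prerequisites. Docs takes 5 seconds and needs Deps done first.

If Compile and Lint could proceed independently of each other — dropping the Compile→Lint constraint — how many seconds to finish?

23

Before: longest chain Deps→Compile→Lint→IntegTest = 3+9+8+8 = 28, finish 28.
Without Compile→Lint, Lint's earliest start moves from 12 to 0.
After: Deps→Compile→UnitTest→Scan = 3+9+3+8 = 23 → 23 seconds.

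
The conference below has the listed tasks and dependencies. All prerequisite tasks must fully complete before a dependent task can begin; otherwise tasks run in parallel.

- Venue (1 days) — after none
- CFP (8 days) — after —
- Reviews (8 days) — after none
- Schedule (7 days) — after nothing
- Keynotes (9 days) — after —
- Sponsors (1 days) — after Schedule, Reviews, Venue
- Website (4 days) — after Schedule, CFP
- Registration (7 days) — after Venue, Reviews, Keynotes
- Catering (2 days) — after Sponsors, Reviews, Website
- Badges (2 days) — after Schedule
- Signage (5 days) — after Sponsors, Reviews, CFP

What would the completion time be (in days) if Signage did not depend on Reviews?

16

Original critical path: Keynotes→Registration = 9+7 = 16 ⇒ 16 days.
Dropping Reviews→Signage doesn't change Signage's earliest start (9); another predecessor still binds.
New critical path: Keynotes→Registration = 9+7 = 16 ⇒ 16 days.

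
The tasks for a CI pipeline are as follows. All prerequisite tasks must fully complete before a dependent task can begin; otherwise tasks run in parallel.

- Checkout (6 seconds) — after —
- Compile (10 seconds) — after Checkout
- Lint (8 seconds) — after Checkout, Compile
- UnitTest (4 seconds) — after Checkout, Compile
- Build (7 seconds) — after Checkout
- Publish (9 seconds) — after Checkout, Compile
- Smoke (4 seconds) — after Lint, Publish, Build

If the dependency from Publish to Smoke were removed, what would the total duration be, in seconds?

28

Original critical path: Checkout→Compile→Publish→Smoke = 6+10+9+4 = 29 ⇒ 29 seconds.
Without Publish→Smoke, Smoke's earliest start moves from 25 to 24.
After: Checkout→Compile→Lint→Smoke = 6+10+8+4 = 28 → 28 seconds.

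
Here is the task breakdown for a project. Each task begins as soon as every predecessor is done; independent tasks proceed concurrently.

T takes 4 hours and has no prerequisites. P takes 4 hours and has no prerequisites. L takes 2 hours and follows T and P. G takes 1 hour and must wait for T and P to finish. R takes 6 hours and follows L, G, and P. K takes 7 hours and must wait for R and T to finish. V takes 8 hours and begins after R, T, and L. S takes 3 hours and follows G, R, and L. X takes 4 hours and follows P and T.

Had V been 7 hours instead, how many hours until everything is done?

As given, the longest chain is T→L→R→V = 4+2+6+8 = 20, so the finish is 20 hours.
Since V is critical, the -1 change carries straight to that chain (now 19 hours).
New critical path: T→L→R→K = 4+2+6+7 = 19 ⇒ 19 hours.

19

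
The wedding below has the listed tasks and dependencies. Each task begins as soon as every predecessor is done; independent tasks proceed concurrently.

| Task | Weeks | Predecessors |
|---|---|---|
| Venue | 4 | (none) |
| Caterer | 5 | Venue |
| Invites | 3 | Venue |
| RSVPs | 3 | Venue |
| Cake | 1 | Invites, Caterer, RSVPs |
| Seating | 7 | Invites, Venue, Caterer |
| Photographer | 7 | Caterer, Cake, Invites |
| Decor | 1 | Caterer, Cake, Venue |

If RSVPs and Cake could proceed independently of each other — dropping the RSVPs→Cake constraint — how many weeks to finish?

Original critical path: Venue→Caterer→Cake→Photographer = 4+5+1+7 = 17 ⇒ 17 weeks.
Dropping RSVPs→Cake doesn't change Cake's earliest start (9); another predecessor still binds.
After: Venue→Caterer→Cake→Photographer = 4+5+1+7 = 17 → 17 weeks.

17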